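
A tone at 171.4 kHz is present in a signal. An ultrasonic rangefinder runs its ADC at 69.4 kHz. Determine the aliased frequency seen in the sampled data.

171.4 kHz mod fs = 32.6 kHz.
32.6 kHz ≤ fs/2 = 34.7 kHz, appears at 32.6 kHz.

32.6 kHz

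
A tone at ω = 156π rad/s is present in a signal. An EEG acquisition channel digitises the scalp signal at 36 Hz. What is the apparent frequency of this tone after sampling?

6 Hz

ω = 156π rad/s → f = ω/(2π) = 78 Hz.
78 Hz mod fs = 6 Hz.
6 Hz ≤ fs/2 = 18 Hz, appears at 6 Hz.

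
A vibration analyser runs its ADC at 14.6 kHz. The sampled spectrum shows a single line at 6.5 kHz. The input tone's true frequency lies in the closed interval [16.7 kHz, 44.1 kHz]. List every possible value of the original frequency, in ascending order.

Frequencies that alias to 6.5 kHz are k·fs ± 6.5 kHz for integer k ≥ 0.
k=0: 6.5 kHz.
k=1: 8.1 kHz, 21.1 kHz.
k=2: 22.7 kHz, 35.7 kHz.
k=3: 37.3 kHz, 50.3 kHz.
k=4: 51.9 kHz, 64.9 kHz.
Within [16.7 kHz, 44.1 kHz]: 21.1 kHz, 22.7 kHz, 35.7 kHz, 37.3 kHz.

21.1 kHz, 22.7 kHz, 35.7 kHz, 37.3 kHz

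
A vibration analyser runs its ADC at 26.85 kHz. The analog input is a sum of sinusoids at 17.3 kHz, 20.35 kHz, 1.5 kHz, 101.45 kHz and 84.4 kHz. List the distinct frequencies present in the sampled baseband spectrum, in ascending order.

fs/2 = 13.425 kHz.
17.3 kHz > fs/2 = 13.425 kHz, folds to fs − 17.3 kHz = 9.55 kHz.
20.35 kHz > fs/2 = 13.425 kHz, folds to fs − 20.35 kHz = 6.5 kHz.
1.5 kHz ≤ fs/2 = 13.425 kHz, passes unchanged.
101.45 kHz mod fs = 20.9 kHz.
20.9 kHz > fs/2 = 13.425 kHz, folds to fs − 20.9 kHz = 5.95 kHz.
84.4 kHz mod fs = 3.85 kHz.
3.85 kHz ≤ fs/2 = 13.425 kHz, appears at 3.85 kHz.
Distinct values: {1.5 kHz, 3.85 kHz, 5.95 kHz, 6.5 kHz, 9.55 kHz}.

1.5 kHz, 3.85 kHz, 5.95 kHz, 6.5 kHz, 9.55 kHz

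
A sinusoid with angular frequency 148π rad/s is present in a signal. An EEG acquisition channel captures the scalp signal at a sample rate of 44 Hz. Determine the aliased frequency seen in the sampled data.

14 Hz

ω = 148π rad/s → f = ω/(2π) = 74 Hz.
74 Hz mod fs = 30 Hz.
30 Hz > fs/2 = 22 Hz, folds to fs − 30 Hz = 14 Hz.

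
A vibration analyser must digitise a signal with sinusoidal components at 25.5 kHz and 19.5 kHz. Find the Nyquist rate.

Highest-frequency component: 25.5 kHz.
Nyquist rate = 2 × 25.5 kHz = 51 kHz.

51 kHz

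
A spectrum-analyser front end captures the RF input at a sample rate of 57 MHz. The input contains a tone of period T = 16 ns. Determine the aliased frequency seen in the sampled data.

T = 16 ns → f = 1/T = 62.5 MHz.
62.5 MHz mod fs = 5.5 MHz.
5.5 MHz ≤ fs/2 = 28.5 MHz, appears at 5.5 MHz.

5.5 MHz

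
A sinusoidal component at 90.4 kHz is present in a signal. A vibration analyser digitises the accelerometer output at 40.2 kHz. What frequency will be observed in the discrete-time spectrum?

10 kHz

90.4 kHz mod fs = 10 kHz.
10 kHz ≤ fs/2 = 20.1 kHz, appears at 10 kHz.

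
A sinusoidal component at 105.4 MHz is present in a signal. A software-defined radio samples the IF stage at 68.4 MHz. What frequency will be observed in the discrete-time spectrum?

31.4 MHz

105.4 MHz mod fs = 37 MHz.
37 MHz > fs/2 = 34.2 MHz, folds to fs − 37 MHz = 31.4 MHz.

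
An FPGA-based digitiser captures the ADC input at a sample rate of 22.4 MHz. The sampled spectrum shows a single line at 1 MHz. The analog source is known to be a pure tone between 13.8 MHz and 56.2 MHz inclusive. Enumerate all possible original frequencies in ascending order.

Frequencies that alias to 1 MHz are k·fs ± 1 MHz for integer k ≥ 0.
k=0: 1 MHz.
k=1: 21.4 MHz, 23.4 MHz.
k=2: 43.8 MHz, 45.8 MHz.
k=3: 66.2 MHz, 68.2 MHz.
Within [13.8 MHz, 56.2 MHz]: 21.4 MHz, 23.4 MHz, 43.8 MHz, 45.8 MHz.

21.4 MHz, 23.4 MHz, 43.8 MHz, 45.8 MHz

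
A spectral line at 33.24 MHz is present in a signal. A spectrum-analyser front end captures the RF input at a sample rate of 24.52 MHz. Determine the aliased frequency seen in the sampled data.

8.72 MHz

33.24 MHz mod fs = 8.72 MHz.
8.72 MHz ≤ fs/2 = 12.26 MHz, appears at 8.72 MHz.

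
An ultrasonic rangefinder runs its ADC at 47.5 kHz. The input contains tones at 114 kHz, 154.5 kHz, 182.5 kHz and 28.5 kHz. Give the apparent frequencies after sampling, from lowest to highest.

7.5 kHz, 12 kHz, 19 kHz

fs/2 = 23.75 kHz.
114 kHz mod fs = 19 kHz.
19 kHz ≤ fs/2 = 23.75 kHz, appears at 19 kHz.
154.5 kHz mod fs = 12 kHz.
12 kHz ≤ fs/2 = 23.75 kHz, appears at 12 kHz.
182.5 kHz mod fs = 40 kHz.
40 kHz > fs/2 = 23.75 kHz, folds to fs − 40 kHz = 7.5 kHz.
28.5 kHz > fs/2 = 23.75 kHz, folds to fs − 28.5 kHz = 19 kHz.
Distinct values: {7.5 kHz, 12 kHz, 19 kHz}.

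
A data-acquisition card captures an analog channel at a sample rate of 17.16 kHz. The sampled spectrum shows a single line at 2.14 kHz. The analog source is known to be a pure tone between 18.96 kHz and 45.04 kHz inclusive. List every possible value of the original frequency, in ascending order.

Frequencies that alias to 2.14 kHz are k·fs ± 2.14 kHz for integer k ≥ 0.
k=0: 2.14 kHz.
k=1: 15.02 kHz, 19.3 kHz.
k=2: 32.18 kHz, 36.46 kHz.
k=3: 49.34 kHz, 53.62 kHz.
Within [18.96 kHz, 45.04 kHz]: 19.3 kHz, 32.18 kHz, 36.46 kHz.

19.3 kHz, 32.18 kHz, 36.46 kHz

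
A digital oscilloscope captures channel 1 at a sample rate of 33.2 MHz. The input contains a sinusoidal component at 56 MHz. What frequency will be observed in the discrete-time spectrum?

56 MHz mod fs = 22.8 MHz.
22.8 MHz > fs/2 = 16.6 MHz, folds to fs − 22.8 MHz = 10.4 MHz.

10.4 MHz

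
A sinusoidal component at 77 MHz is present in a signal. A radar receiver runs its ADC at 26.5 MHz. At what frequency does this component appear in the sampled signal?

2.5 MHz

77 MHz mod fs = 24 MHz.
24 MHz > fs/2 = 13.25 MHz, folds to fs − 24 MHz = 2.5 MHz.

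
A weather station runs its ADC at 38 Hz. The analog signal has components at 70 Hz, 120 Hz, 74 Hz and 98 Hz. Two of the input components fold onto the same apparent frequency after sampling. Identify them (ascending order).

fs/2 = 19 Hz.
70 Hz mod fs = 32 Hz.
32 Hz > fs/2 = 19 Hz, folds to fs − 32 Hz = 6 Hz.
120 Hz mod fs = 6 Hz.
6 Hz ≤ fs/2 = 19 Hz, appears at 6 Hz.
74 Hz mod fs = 36 Hz.
36 Hz > fs/2 = 19 Hz, folds to fs − 36 Hz = 2 Hz.
98 Hz mod fs = 22 Hz.
22 Hz > fs/2 = 19 Hz, folds to fs − 22 Hz = 16 Hz.
70 Hz and 120 Hz both map to 6 Hz.

70 Hz, 120 Hz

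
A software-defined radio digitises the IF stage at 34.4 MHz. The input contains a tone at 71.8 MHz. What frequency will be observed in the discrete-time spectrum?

71.8 MHz mod fs = 3 MHz.
3 MHz ≤ fs/2 = 17.2 MHz, appears at 3 MHz.

3 MHz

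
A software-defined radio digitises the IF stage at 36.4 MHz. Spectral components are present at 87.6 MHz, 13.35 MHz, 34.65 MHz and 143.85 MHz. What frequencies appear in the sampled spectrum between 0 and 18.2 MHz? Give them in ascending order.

fs/2 = 18.2 MHz.
87.6 MHz mod fs = 14.8 MHz.
14.8 MHz ≤ fs/2 = 18.2 MHz, appears at 14.8 MHz.
13.35 MHz ≤ fs/2 = 18.2 MHz, passes unchanged.
34.65 MHz > fs/2 = 18.2 MHz, folds to fs − 34.65 MHz = 1.75 MHz.
143.85 MHz mod fs = 34.65 MHz.
34.65 MHz > fs/2 = 18.2 MHz, folds to fs − 34.65 MHz = 1.75 MHz.
Distinct values: {1.75 MHz, 13.35 MHz, 14.8 MHz}.

1.75 MHz, 13.35 MHz, 14.8 MHz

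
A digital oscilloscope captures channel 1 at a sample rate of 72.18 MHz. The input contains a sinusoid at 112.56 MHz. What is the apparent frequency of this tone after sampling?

112.56 MHz mod fs = 40.38 MHz.
40.38 MHz > fs/2 = 36.09 MHz, folds to fs − 40.38 MHz = 31.8 MHz.

31.8 MHz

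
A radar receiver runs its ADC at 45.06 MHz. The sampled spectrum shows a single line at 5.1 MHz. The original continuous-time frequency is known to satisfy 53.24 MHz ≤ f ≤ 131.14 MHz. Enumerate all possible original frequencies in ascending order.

85.02 MHz, 95.22 MHz, 130.08 MHz

Frequencies that alias to 5.1 MHz are k·fs ± 5.1 MHz for integer k ≥ 0.
k=0: 5.1 MHz.
k=1: 39.96 MHz, 50.16 MHz.
k=2: 85.02 MHz, 95.22 MHz.
k=3: 130.08 MHz, 140.28 MHz.
k=4: 175.14 MHz, 185.34 MHz.
Within [53.24 MHz, 131.14 MHz]: 85.02 MHz, 95.22 MHz, 130.08 MHz.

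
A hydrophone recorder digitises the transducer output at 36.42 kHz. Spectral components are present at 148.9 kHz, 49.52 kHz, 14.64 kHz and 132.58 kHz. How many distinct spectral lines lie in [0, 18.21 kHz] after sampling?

fs/2 = 18.21 kHz.
148.9 kHz mod fs = 3.22 kHz.
3.22 kHz ≤ fs/2 = 18.21 kHz, appears at 3.22 kHz.
49.52 kHz mod fs = 13.1 kHz.
13.1 kHz ≤ fs/2 = 18.21 kHz, appears at 13.1 kHz.
14.64 kHz ≤ fs/2 = 18.21 kHz, passes unchanged.
132.58 kHz mod fs = 23.32 kHz.
23.32 kHz > fs/2 = 18.21 kHz, folds to fs − 23.32 kHz = 13.1 kHz.
Distinct values: {3.22 kHz, 13.1 kHz, 14.64 kHz} → 3.

3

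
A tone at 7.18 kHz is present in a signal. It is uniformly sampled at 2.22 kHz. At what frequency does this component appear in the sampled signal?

7.18 kHz mod fs = 0.52 kHz.
0.52 kHz ≤ fs/2 = 1.11 kHz, appears at 0.52 kHz.

0.52 kHz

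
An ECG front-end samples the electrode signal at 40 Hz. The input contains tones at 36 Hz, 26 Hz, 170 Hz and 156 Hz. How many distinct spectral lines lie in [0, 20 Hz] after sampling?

3

fs/2 = 20 Hz.
36 Hz > fs/2 = 20 Hz, folds to fs − 36 Hz = 4 Hz.
26 Hz > fs/2 = 20 Hz, folds to fs − 26 Hz = 14 Hz.
170 Hz mod fs = 10 Hz.
10 Hz ≤ fs/2 = 20 Hz, appears at 10 Hz.
156 Hz mod fs = 36 Hz.
36 Hz > fs/2 = 20 Hz, folds to fs − 36 Hz = 4 Hz.
Distinct values: {4 Hz, 10 Hz, 14 Hz} → 3.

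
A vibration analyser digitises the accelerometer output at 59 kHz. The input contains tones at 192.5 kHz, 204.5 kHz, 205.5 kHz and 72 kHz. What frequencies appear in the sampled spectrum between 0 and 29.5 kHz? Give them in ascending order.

fs/2 = 29.5 kHz.
192.5 kHz mod fs = 15.5 kHz.
15.5 kHz ≤ fs/2 = 29.5 kHz, appears at 15.5 kHz.
204.5 kHz mod fs = 27.5 kHz.
27.5 kHz ≤ fs/2 = 29.5 kHz, appears at 27.5 kHz.
205.5 kHz mod fs = 28.5 kHz.
28.5 kHz ≤ fs/2 = 29.5 kHz, appears at 28.5 kHz.
72 kHz mod fs = 13 kHz.
13 kHz ≤ fs/2 = 29.5 kHz, appears at 13 kHz.
Distinct values: {13 kHz, 15.5 kHz, 27.5 kHz, 28.5 kHz}.

13 kHz, 15.5 kHz, 27.5 kHz, 28.5 kHz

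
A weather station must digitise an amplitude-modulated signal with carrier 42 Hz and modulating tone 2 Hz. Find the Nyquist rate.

AM sidebands sit at fc ± fm = 40 Hz and 44 Hz.
Highest-frequency component: 44 Hz.
Nyquist rate = 2 × 44 Hz = 88 Hz.

88 Hz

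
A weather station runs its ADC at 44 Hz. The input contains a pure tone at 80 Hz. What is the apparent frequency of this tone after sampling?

80 Hz mod fs = 36 Hz.
36 Hz > fs/2 = 22 Hz, folds to fs − 36 Hz = 8 Hz.

8 Hz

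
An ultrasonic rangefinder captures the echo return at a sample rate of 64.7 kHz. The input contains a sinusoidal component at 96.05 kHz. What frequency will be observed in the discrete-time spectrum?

96.05 kHz mod fs = 31.35 kHz.
31.35 kHz ≤ fs/2 = 32.35 kHz, appears at 31.35 kHz.

31.35 kHz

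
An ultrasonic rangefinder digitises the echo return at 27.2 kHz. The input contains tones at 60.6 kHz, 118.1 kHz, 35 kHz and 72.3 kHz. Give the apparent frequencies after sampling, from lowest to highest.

6.2 kHz, 7.8 kHz, 9.3 kHz

fs/2 = 13.6 kHz.
60.6 kHz mod fs = 6.2 kHz.
6.2 kHz ≤ fs/2 = 13.6 kHz, appears at 6.2 kHz.
118.1 kHz mod fs = 9.3 kHz.
9.3 kHz ≤ fs/2 = 13.6 kHz, appears at 9.3 kHz.
35 kHz mod fs = 7.8 kHz.
7.8 kHz ≤ fs/2 = 13.6 kHz, appears at 7.8 kHz.
72.3 kHz mod fs = 17.9 kHz.
17.9 kHz > fs/2 = 13.6 kHz, folds to fs − 17.9 kHz = 9.3 kHz.
Distinct values: {6.2 kHz, 7.8 kHz, 9.3 kHz}.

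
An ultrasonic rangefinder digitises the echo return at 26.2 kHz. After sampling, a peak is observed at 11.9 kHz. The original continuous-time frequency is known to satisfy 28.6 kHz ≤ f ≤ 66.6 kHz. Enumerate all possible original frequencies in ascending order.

Frequencies that alias to 11.9 kHz are k·fs ± 11.9 kHz for integer k ≥ 0.
k=0: 11.9 kHz.
k=1: 14.3 kHz, 38.1 kHz.
k=2: 40.5 kHz, 64.3 kHz.
k=3: 66.7 kHz, 90.5 kHz.
Within [28.6 kHz, 66.6 kHz]: 38.1 kHz, 40.5 kHz, 64.3 kHz.

38.1 kHz, 40.5 kHz, 64.3 kHz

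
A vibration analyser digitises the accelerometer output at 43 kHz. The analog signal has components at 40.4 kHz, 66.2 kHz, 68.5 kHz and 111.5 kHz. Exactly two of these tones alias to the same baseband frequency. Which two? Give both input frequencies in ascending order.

fs/2 = 21.5 kHz.
40.4 kHz > fs/2 = 21.5 kHz, folds to fs − 40.4 kHz = 2.6 kHz.
66.2 kHz mod fs = 23.2 kHz.
23.2 kHz > fs/2 = 21.5 kHz, folds to fs − 23.2 kHz = 19.8 kHz.
68.5 kHz mod fs = 25.5 kHz.
25.5 kHz > fs/2 = 21.5 kHz, folds to fs − 25.5 kHz = 17.5 kHz.
111.5 kHz mod fs = 25.5 kHz.
25.5 kHz > fs/2 = 21.5 kHz, folds to fs − 25.5 kHz = 17.5 kHz.
68.5 kHz and 111.5 kHz both map to 17.5 kHz.

68.5 kHz, 111.5 kHz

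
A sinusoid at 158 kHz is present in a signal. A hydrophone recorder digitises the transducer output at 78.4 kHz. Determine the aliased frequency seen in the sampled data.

158 kHz mod fs = 1.2 kHz.
1.2 kHz ≤ fs/2 = 39.2 kHz, appears at 1.2 kHz.

1.2 kHz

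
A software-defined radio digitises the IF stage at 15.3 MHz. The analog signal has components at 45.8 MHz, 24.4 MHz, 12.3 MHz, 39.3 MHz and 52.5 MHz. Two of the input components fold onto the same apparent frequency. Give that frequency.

fs/2 = 7.65 MHz.
45.8 MHz mod fs = 15.2 MHz.
15.2 MHz > fs/2 = 7.65 MHz, folds to fs − 15.2 MHz = 0.1 MHz.
24.4 MHz mod fs = 9.1 MHz.
9.1 MHz > fs/2 = 7.65 MHz, folds to fs − 9.1 MHz = 6.2 MHz.
12.3 MHz > fs/2 = 7.65 MHz, folds to fs − 12.3 MHz = 3 MHz.
39.3 MHz mod fs = 8.7 MHz.
8.7 MHz > fs/2 = 7.65 MHz, folds to fs − 8.7 MHz = 6.6 MHz.
52.5 MHz mod fs = 6.6 MHz.
6.6 MHz ≤ fs/2 = 7.65 MHz, appears at 6.6 MHz.
39.3 MHz and 52.5 MHz both map to 6.6 MHz.

6.6 MHz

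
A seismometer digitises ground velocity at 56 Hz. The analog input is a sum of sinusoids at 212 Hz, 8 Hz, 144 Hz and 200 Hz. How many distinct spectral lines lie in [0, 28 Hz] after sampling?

3

fs/2 = 28 Hz.
212 Hz mod fs = 44 Hz.
44 Hz > fs/2 = 28 Hz, folds to fs − 44 Hz = 12 Hz.
8 Hz ≤ fs/2 = 28 Hz, passes unchanged.
144 Hz mod fs = 32 Hz.
32 Hz > fs/2 = 28 Hz, folds to fs − 32 Hz = 24 Hz.
200 Hz mod fs = 32 Hz.
32 Hz > fs/2 = 28 Hz, folds to fs − 32 Hz = 24 Hz.
Distinct values: {8 Hz, 12 Hz, 24 Hz} → 3.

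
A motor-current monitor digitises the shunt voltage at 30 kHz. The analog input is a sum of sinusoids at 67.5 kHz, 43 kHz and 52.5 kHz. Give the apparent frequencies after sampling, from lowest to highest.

7.5 kHz, 13 kHz

fs/2 = 15 kHz.
67.5 kHz mod fs = 7.5 kHz.
7.5 kHz ≤ fs/2 = 15 kHz, appears at 7.5 kHz.
43 kHz mod fs = 13 kHz.
13 kHz ≤ fs/2 = 15 kHz, appears at 13 kHz.
52.5 kHz mod fs = 22.5 kHz.
22.5 kHz > fs/2 = 15 kHz, folds to fs − 22.5 kHz = 7.5 kHz.
Distinct values: {7.5 kHz, 13 kHz}.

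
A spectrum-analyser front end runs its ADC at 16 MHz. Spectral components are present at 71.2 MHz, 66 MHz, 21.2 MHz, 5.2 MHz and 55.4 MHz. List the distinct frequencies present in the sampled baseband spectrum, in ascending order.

2 MHz, 5.2 MHz, 7.2 MHz, 7.4 MHz

fs/2 = 8 MHz.
71.2 MHz mod fs = 7.2 MHz.
7.2 MHz ≤ fs/2 = 8 MHz, appears at 7.2 MHz.
66 MHz mod fs = 2 MHz.
2 MHz ≤ fs/2 = 8 MHz, appears at 2 MHz.
21.2 MHz mod fs = 5.2 MHz.
5.2 MHz ≤ fs/2 = 8 MHz, appears at 5.2 MHz.
5.2 MHz ≤ fs/2 = 8 MHz, passes unchanged.
55.4 MHz mod fs = 7.4 MHz.
7.4 MHz ≤ fs/2 = 8 MHz, appears at 7.4 MHz.
Distinct values: {2 MHz, 5.2 MHz, 7.2 MHz, 7.4 MHz}.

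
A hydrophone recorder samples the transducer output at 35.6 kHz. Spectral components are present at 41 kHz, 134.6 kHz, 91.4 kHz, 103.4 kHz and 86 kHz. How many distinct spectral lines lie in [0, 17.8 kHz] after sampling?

fs/2 = 17.8 kHz.
41 kHz mod fs = 5.4 kHz.
5.4 kHz ≤ fs/2 = 17.8 kHz, appears at 5.4 kHz.
134.6 kHz mod fs = 27.8 kHz.
27.8 kHz > fs/2 = 17.8 kHz, folds to fs − 27.8 kHz = 7.8 kHz.
91.4 kHz mod fs = 20.2 kHz.
20.2 kHz > fs/2 = 17.8 kHz, folds to fs − 20.2 kHz = 15.4 kHz.
103.4 kHz mod fs = 32.2 kHz.
32.2 kHz > fs/2 = 17.8 kHz, folds to fs − 32.2 kHz = 3.4 kHz.
86 kHz mod fs = 14.8 kHz.
14.8 kHz ≤ fs/2 = 17.8 kHz, appears at 14.8 kHz.
Distinct values: {3.4 kHz, 5.4 kHz, 7.8 kHz, 14.8 kHz, 15.4 kHz} → 5.

5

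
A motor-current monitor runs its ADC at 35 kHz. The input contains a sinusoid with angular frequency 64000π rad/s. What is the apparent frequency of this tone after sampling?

3 kHz

ω = 64000π rad/s → f = ω/(2π) = 32000 Hz = 32 kHz.
32 kHz > fs/2 = 17.5 kHz, folds to fs − 32 kHz = 3 kHz.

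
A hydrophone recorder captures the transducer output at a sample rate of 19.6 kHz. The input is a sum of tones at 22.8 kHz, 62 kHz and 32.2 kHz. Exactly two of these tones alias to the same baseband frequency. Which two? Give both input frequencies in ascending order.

fs/2 = 9.8 kHz.
22.8 kHz mod fs = 3.2 kHz.
3.2 kHz ≤ fs/2 = 9.8 kHz, appears at 3.2 kHz.
62 kHz mod fs = 3.2 kHz.
3.2 kHz ≤ fs/2 = 9.8 kHz, appears at 3.2 kHz.
32.2 kHz mod fs = 12.6 kHz.
12.6 kHz > fs/2 = 9.8 kHz, folds to fs − 12.6 kHz = 7 kHz.
22.8 kHz and 62 kHz both map to 3.2 kHz.

22.8 kHz, 62 kHz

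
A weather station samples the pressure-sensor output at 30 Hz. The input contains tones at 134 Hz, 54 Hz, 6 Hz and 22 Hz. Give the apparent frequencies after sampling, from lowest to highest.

6 Hz, 8 Hz, 14 Hz

fs/2 = 15 Hz.
134 Hz mod fs = 14 Hz.
14 Hz ≤ fs/2 = 15 Hz, appears at 14 Hz.
54 Hz mod fs = 24 Hz.
24 Hz > fs/2 = 15 Hz, folds to fs − 24 Hz = 6 Hz.
6 Hz ≤ fs/2 = 15 Hz, passes unchanged.
22 Hz > fs/2 = 15 Hz, folds to fs − 22 Hz = 8 Hz.
Distinct values: {6 Hz, 8 Hz, 14 Hz}.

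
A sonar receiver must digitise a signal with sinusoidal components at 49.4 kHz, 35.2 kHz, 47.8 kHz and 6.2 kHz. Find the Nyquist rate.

Highest-frequency component: 49.4 kHz.
Nyquist rate = 2 × 49.4 kHz = 98.8 kHz.

98.8 kHz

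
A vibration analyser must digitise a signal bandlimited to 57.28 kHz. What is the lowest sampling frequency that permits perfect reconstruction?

Nyquist rate = 2 × 57.28 kHz = 114.56 kHz.

114.56 kHz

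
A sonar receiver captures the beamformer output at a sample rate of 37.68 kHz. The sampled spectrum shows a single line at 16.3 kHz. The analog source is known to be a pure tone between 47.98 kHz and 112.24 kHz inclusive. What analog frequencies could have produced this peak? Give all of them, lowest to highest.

53.98 kHz, 59.06 kHz, 91.66 kHz, 96.74 kHz

Frequencies that alias to 16.3 kHz are k·fs ± 16.3 kHz for integer k ≥ 0.
k=0: 16.3 kHz.
k=1: 21.38 kHz, 53.98 kHz.
k=2: 59.06 kHz, 91.66 kHz.
k=3: 96.74 kHz, 129.34 kHz.
k=4: 134.42 kHz, 167.02 kHz.
Within [47.98 kHz, 112.24 kHz]: 53.98 kHz, 59.06 kHz, 91.66 kHz, 96.74 kHz.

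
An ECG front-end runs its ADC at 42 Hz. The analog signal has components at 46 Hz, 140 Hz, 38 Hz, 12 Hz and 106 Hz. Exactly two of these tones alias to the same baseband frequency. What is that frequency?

4 Hz

fs/2 = 21 Hz.
46 Hz mod fs = 4 Hz.
4 Hz ≤ fs/2 = 21 Hz, appears at 4 Hz.
140 Hz mod fs = 14 Hz.
14 Hz ≤ fs/2 = 21 Hz, appears at 14 Hz.
38 Hz > fs/2 = 21 Hz, folds to fs − 38 Hz = 4 Hz.
12 Hz ≤ fs/2 = 21 Hz, passes unchanged.
106 Hz mod fs = 22 Hz.
22 Hz > fs/2 = 21 Hz, folds to fs − 22 Hz = 20 Hz.
38 Hz and 46 Hz both map to 4 Hz.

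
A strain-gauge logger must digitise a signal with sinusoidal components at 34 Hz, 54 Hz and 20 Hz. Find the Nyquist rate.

108 Hz

Highest-frequency component: 54 Hz.
Nyquist rate = 2 × 54 Hz = 108 Hz.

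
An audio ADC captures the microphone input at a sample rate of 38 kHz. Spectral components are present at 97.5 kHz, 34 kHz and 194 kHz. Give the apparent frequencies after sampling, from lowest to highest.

fs/2 = 19 kHz.
97.5 kHz mod fs = 21.5 kHz.
21.5 kHz > fs/2 = 19 kHz, folds to fs − 21.5 kHz = 16.5 kHz.
34 kHz > fs/2 = 19 kHz, folds to fs − 34 kHz = 4 kHz.
194 kHz mod fs = 4 kHz.
4 kHz ≤ fs/2 = 19 kHz, appears at 4 kHz.
Distinct values: {4 kHz, 16.5 kHz}.

4 kHz, 16.5 kHz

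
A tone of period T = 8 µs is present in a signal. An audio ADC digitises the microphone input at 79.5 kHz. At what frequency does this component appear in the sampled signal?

34 kHz

T = 8 µs → f = 1/T = 125 kHz.
125 kHz mod fs = 45.5 kHz.
45.5 kHz > fs/2 = 39.75 kHz, folds to fs − 45.5 kHz = 34 kHz.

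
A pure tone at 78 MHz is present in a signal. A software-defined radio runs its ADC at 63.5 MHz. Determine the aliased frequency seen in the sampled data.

14.5 MHz

78 MHz mod fs = 14.5 MHz.
14.5 MHz ≤ fs/2 = 31.75 MHz, appears at 14.5 MHz.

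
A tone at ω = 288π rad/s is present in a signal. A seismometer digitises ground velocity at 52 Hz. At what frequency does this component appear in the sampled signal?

12 Hz

ω = 288π rad/s → f = ω/(2π) = 144 Hz.
144 Hz mod fs = 40 Hz.
40 Hz > fs/2 = 26 Hz, folds to fs − 40 Hz = 12 Hz.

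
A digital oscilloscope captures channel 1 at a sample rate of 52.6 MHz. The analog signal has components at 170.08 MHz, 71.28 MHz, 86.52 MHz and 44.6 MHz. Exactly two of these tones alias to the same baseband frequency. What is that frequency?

fs/2 = 26.3 MHz.
170.08 MHz mod fs = 12.28 MHz.
12.28 MHz ≤ fs/2 = 26.3 MHz, appears at 12.28 MHz.
71.28 MHz mod fs = 18.68 MHz.
18.68 MHz ≤ fs/2 = 26.3 MHz, appears at 18.68 MHz.
86.52 MHz mod fs = 33.92 MHz.
33.92 MHz > fs/2 = 26.3 MHz, folds to fs − 33.92 MHz = 18.68 MHz.
44.6 MHz > fs/2 = 26.3 MHz, folds to fs − 44.6 MHz = 8 MHz.
71.28 MHz and 86.52 MHz both map to 18.68 MHz.

18.68 MHz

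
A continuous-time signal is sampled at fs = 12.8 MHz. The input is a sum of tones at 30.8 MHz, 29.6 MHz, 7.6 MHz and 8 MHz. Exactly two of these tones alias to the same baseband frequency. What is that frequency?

fs/2 = 6.4 MHz.
30.8 MHz mod fs = 5.2 MHz.
5.2 MHz ≤ fs/2 = 6.4 MHz, appears at 5.2 MHz.
29.6 MHz mod fs = 4 MHz.
4 MHz ≤ fs/2 = 6.4 MHz, appears at 4 MHz.
7.6 MHz > fs/2 = 6.4 MHz, folds to fs − 7.6 MHz = 5.2 MHz.
8 MHz > fs/2 = 6.4 MHz, folds to fs − 8 MHz = 4.8 MHz.
7.6 MHz and 30.8 MHz both map to 5.2 MHz.

5.2 MHz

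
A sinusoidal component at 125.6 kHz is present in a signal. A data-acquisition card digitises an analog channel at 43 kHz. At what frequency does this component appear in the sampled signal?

125.6 kHz mod fs = 39.6 kHz.
39.6 kHz > fs/2 = 21.5 kHz, folds to fs − 39.6 kHz = 3.4 kHz.

3.4 kHz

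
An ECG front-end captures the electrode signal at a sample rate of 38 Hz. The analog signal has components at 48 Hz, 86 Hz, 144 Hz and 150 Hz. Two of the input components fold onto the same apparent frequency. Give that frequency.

10 Hz

fs/2 = 19 Hz.
48 Hz mod fs = 10 Hz.
10 Hz ≤ fs/2 = 19 Hz, appears at 10 Hz.
86 Hz mod fs = 10 Hz.
10 Hz ≤ fs/2 = 19 Hz, appears at 10 Hz.
144 Hz mod fs = 30 Hz.
30 Hz > fs/2 = 19 Hz, folds to fs − 30 Hz = 8 Hz.
150 Hz mod fs = 36 Hz.
36 Hz > fs/2 = 19 Hz, folds to fs − 36 Hz = 2 Hz.
48 Hz and 86 Hz both map to 10 Hz.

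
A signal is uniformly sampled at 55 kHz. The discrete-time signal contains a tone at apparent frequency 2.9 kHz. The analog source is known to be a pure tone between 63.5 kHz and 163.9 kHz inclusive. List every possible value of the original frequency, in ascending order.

Frequencies that alias to 2.9 kHz are k·fs ± 2.9 kHz for integer k ≥ 0.
k=0: 2.9 kHz.
k=1: 52.1 kHz, 57.9 kHz.
k=2: 107.1 kHz, 112.9 kHz.
k=3: 162.1 kHz, 167.9 kHz.
k=4: 217.1 kHz, 222.9 kHz.
Within [63.5 kHz, 163.9 kHz]: 107.1 kHz, 112.9 kHz, 162.1 kHz.

107.1 kHz, 112.9 kHz, 162.1 kHz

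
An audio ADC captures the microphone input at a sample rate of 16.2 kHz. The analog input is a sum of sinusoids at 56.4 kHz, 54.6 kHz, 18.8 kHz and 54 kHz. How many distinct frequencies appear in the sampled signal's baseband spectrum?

4

fs/2 = 8.1 kHz.
56.4 kHz mod fs = 7.8 kHz.
7.8 kHz ≤ fs/2 = 8.1 kHz, appears at 7.8 kHz.
54.6 kHz mod fs = 6 kHz.
6 kHz ≤ fs/2 = 8.1 kHz, appears at 6 kHz.
18.8 kHz mod fs = 2.6 kHz.
2.6 kHz ≤ fs/2 = 8.1 kHz, appears at 2.6 kHz.
54 kHz mod fs = 5.4 kHz.
5.4 kHz ≤ fs/2 = 8.1 kHz, appears at 5.4 kHz.
Distinct values: {2.6 kHz, 5.4 kHz, 6 kHz, 7.8 kHz} → 4.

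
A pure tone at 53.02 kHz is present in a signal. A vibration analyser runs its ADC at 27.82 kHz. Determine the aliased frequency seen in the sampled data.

53.02 kHz mod fs = 25.2 kHz.
25.2 kHz > fs/2 = 13.91 kHz, folds to fs − 25.2 kHz = 2.62 kHz.

2.62 kHz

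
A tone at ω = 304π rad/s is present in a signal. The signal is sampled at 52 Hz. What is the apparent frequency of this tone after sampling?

4 Hz

ω = 304π rad/s → f = ω/(2π) = 152 Hz.
152 Hz mod fs = 48 Hz.
48 Hz > fs/2 = 26 Hz, folds to fs − 48 Hz = 4 Hz.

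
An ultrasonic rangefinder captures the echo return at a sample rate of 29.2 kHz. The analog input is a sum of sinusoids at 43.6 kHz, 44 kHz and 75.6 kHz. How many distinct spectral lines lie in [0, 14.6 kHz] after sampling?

2

fs/2 = 14.6 kHz.
43.6 kHz mod fs = 14.4 kHz.
14.4 kHz ≤ fs/2 = 14.6 kHz, appears at 14.4 kHz.
44 kHz mod fs = 14.8 kHz.
14.8 kHz > fs/2 = 14.6 kHz, folds to fs − 14.8 kHz = 14.4 kHz.
75.6 kHz mod fs = 17.2 kHz.
17.2 kHz > fs/2 = 14.6 kHz, folds to fs − 17.2 kHz = 12 kHz.
Distinct values: {12 kHz, 14.4 kHz} → 2.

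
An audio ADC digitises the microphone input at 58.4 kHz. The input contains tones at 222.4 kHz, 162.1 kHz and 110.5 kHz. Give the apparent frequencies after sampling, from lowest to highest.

fs/2 = 29.2 kHz.
222.4 kHz mod fs = 47.2 kHz.
47.2 kHz > fs/2 = 29.2 kHz, folds to fs − 47.2 kHz = 11.2 kHz.
162.1 kHz mod fs = 45.3 kHz.
45.3 kHz > fs/2 = 29.2 kHz, folds to fs − 45.3 kHz = 13.1 kHz.
110.5 kHz mod fs = 52.1 kHz.
52.1 kHz > fs/2 = 29.2 kHz, folds to fs − 52.1 kHz = 6.3 kHz.
Distinct values: {6.3 kHz, 11.2 kHz, 13.1 kHz}.

6.3 kHz, 11.2 kHz, 13.1 kHz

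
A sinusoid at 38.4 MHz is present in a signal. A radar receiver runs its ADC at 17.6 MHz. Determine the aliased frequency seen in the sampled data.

3.2 MHz

38.4 MHz mod fs = 3.2 MHz.
3.2 MHz ≤ fs/2 = 8.8 MHz, appears at 3.2 MHz.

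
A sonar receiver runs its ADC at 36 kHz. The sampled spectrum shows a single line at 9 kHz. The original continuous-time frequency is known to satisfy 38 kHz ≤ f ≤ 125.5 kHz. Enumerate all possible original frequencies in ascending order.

45 kHz, 63 kHz, 81 kHz, 99 kHz, 117 kHz

Frequencies that alias to 9 kHz are k·fs ± 9 kHz for integer k ≥ 0.
k=0: 9 kHz.
k=1: 27 kHz, 45 kHz.
k=2: 63 kHz, 81 kHz.
k=3: 99 kHz, 117 kHz.
k=4: 135 kHz, 153 kHz.
Within [38 kHz, 125.5 kHz]: 45 kHz, 63 kHz, 81 kHz, 99 kHz, 117 kHz.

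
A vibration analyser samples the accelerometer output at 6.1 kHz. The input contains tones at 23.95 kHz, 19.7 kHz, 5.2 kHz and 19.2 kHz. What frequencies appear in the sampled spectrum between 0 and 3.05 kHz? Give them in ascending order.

0.45 kHz, 0.9 kHz, 1.4 kHz

fs/2 = 3.05 kHz.
23.95 kHz mod fs = 5.65 kHz.
5.65 kHz > fs/2 = 3.05 kHz, folds to fs − 5.65 kHz = 0.45 kHz.
19.7 kHz mod fs = 1.4 kHz.
1.4 kHz ≤ fs/2 = 3.05 kHz, appears at 1.4 kHz.
5.2 kHz > fs/2 = 3.05 kHz, folds to fs − 5.2 kHz = 0.9 kHz.
19.2 kHz mod fs = 0.9 kHz.
0.9 kHz ≤ fs/2 = 3.05 kHz, appears at 0.9 kHz.
Distinct values: {0.45 kHz, 0.9 kHz, 1.4 kHz}.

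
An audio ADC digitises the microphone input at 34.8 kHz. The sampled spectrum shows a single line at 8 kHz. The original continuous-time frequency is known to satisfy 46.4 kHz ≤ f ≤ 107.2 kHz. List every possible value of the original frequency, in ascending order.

Frequencies that alias to 8 kHz are k·fs ± 8 kHz for integer k ≥ 0.
k=0: 8 kHz.
k=1: 26.8 kHz, 42.8 kHz.
k=2: 61.6 kHz, 77.6 kHz.
k=3: 96.4 kHz, 112.4 kHz.
k=4: 131.2 kHz, 147.2 kHz.
Within [46.4 kHz, 107.2 kHz]: 61.6 kHz, 77.6 kHz, 96.4 kHz.

61.6 kHz, 77.6 kHz, 96.4 kHz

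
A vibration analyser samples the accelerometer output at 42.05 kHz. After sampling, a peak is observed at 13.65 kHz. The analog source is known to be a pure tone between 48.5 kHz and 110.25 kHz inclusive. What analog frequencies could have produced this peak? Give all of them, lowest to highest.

Frequencies that alias to 13.65 kHz are k·fs ± 13.65 kHz for integer k ≥ 0.
k=0: 13.65 kHz.
k=1: 28.4 kHz, 55.7 kHz.
k=2: 70.45 kHz, 97.75 kHz.
k=3: 112.5 kHz, 139.8 kHz.
Within [48.5 kHz, 110.25 kHz]: 55.7 kHz, 70.45 kHz, 97.75 kHz.

55.7 kHz, 70.45 kHz, 97.75 kHz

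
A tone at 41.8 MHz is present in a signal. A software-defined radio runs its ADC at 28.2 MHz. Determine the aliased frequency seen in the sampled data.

41.8 MHz mod fs = 13.6 MHz.
13.6 MHz ≤ fs/2 = 14.1 MHz, appears at 13.6 MHz.

13.6 MHz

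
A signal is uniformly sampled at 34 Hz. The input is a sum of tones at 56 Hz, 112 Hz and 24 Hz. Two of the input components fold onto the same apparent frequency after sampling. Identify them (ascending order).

fs/2 = 17 Hz.
56 Hz mod fs = 22 Hz.
22 Hz > fs/2 = 17 Hz, folds to fs − 22 Hz = 12 Hz.
112 Hz mod fs = 10 Hz.
10 Hz ≤ fs/2 = 17 Hz, appears at 10 Hz.
24 Hz > fs/2 = 17 Hz, folds to fs − 24 Hz = 10 Hz.
24 Hz and 112 Hz both map to 10 Hz.

24 Hz, 112 Hz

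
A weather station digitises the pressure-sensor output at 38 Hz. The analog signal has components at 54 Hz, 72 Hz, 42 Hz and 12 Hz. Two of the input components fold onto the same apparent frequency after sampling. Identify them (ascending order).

fs/2 = 19 Hz.
54 Hz mod fs = 16 Hz.
16 Hz ≤ fs/2 = 19 Hz, appears at 16 Hz.
72 Hz mod fs = 34 Hz.
34 Hz > fs/2 = 19 Hz, folds to fs − 34 Hz = 4 Hz.
42 Hz mod fs = 4 Hz.
4 Hz ≤ fs/2 = 19 Hz, appears at 4 Hz.
12 Hz ≤ fs/2 = 19 Hz, passes unchanged.
42 Hz and 72 Hz both map to 4 Hz.

42 Hz, 72 Hz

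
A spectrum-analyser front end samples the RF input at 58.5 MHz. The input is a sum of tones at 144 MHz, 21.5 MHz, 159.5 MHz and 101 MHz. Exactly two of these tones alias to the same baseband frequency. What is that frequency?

fs/2 = 29.25 MHz.
144 MHz mod fs = 27 MHz.
27 MHz ≤ fs/2 = 29.25 MHz, appears at 27 MHz.
21.5 MHz ≤ fs/2 = 29.25 MHz, passes unchanged.
159.5 MHz mod fs = 42.5 MHz.
42.5 MHz > fs/2 = 29.25 MHz, folds to fs − 42.5 MHz = 16 MHz.
101 MHz mod fs = 42.5 MHz.
42.5 MHz > fs/2 = 29.25 MHz, folds to fs − 42.5 MHz = 16 MHz.
101 MHz and 159.5 MHz both map to 16 MHz.

16 MHz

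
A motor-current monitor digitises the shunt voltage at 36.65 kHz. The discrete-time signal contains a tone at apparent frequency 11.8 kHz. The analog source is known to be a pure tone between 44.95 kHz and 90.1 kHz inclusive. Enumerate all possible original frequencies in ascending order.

48.45 kHz, 61.5 kHz, 85.1 kHz

Frequencies that alias to 11.8 kHz are k·fs ± 11.8 kHz for integer k ≥ 0.
k=0: 11.8 kHz.
k=1: 24.85 kHz, 48.45 kHz.
k=2: 61.5 kHz, 85.1 kHz.
k=3: 98.15 kHz, 121.75 kHz.
Within [44.95 kHz, 90.1 kHz]: 48.45 kHz, 61.5 kHz, 85.1 kHz.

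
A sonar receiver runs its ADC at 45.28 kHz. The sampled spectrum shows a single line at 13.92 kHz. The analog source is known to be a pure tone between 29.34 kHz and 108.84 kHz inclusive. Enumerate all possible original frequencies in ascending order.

31.36 kHz, 59.2 kHz, 76.64 kHz, 104.48 kHz

Frequencies that alias to 13.92 kHz are k·fs ± 13.92 kHz for integer k ≥ 0.
k=0: 13.92 kHz.
k=1: 31.36 kHz, 59.2 kHz.
k=2: 76.64 kHz, 104.48 kHz.
k=3: 121.92 kHz, 149.76 kHz.
Within [29.34 kHz, 108.84 kHz]: 31.36 kHz, 59.2 kHz, 76.64 kHz, 104.48 kHz.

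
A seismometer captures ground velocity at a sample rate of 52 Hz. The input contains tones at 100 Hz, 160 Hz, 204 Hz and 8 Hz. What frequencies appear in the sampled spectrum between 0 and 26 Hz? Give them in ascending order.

4 Hz, 8 Hz

fs/2 = 26 Hz.
100 Hz mod fs = 48 Hz.
48 Hz > fs/2 = 26 Hz, folds to fs − 48 Hz = 4 Hz.
160 Hz mod fs = 4 Hz.
4 Hz ≤ fs/2 = 26 Hz, appears at 4 Hz.
204 Hz mod fs = 48 Hz.
48 Hz > fs/2 = 26 Hz, folds to fs − 48 Hz = 4 Hz.
8 Hz ≤ fs/2 = 26 Hz, passes unchanged.
Distinct values: {4 Hz, 8 Hz}.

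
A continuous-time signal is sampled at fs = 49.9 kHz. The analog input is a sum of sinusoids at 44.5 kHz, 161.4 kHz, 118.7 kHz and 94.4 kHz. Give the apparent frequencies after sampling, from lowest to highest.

5.4 kHz, 11.7 kHz, 18.9 kHz

fs/2 = 24.95 kHz.
44.5 kHz > fs/2 = 24.95 kHz, folds to fs − 44.5 kHz = 5.4 kHz.
161.4 kHz mod fs = 11.7 kHz.
11.7 kHz ≤ fs/2 = 24.95 kHz, appears at 11.7 kHz.
118.7 kHz mod fs = 18.9 kHz.
18.9 kHz ≤ fs/2 = 24.95 kHz, appears at 18.9 kHz.
94.4 kHz mod fs = 44.5 kHz.
44.5 kHz > fs/2 = 24.95 kHz, folds to fs − 44.5 kHz = 5.4 kHz.
Distinct values: {5.4 kHz, 11.7 kHz, 18.9 kHz}.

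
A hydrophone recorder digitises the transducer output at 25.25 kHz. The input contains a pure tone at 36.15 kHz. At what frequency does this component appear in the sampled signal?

36.15 kHz mod fs = 10.9 kHz.
10.9 kHz ≤ fs/2 = 12.625 kHz, appears at 10.9 kHz.

10.9 kHz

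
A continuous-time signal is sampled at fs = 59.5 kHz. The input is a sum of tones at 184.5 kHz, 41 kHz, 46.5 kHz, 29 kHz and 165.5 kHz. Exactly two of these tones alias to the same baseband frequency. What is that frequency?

13 kHz

fs/2 = 29.75 kHz.
184.5 kHz mod fs = 6 kHz.
6 kHz ≤ fs/2 = 29.75 kHz, appears at 6 kHz.
41 kHz > fs/2 = 29.75 kHz, folds to fs − 41 kHz = 18.5 kHz.
46.5 kHz > fs/2 = 29.75 kHz, folds to fs − 46.5 kHz = 13 kHz.
29 kHz ≤ fs/2 = 29.75 kHz, passes unchanged.
165.5 kHz mod fs = 46.5 kHz.
46.5 kHz > fs/2 = 29.75 kHz, folds to fs − 46.5 kHz = 13 kHz.
46.5 kHz and 165.5 kHz both map to 13 kHz.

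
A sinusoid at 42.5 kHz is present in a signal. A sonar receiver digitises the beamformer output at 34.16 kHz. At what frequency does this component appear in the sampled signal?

8.34 kHz

42.5 kHz mod fs = 8.34 kHz.
8.34 kHz ≤ fs/2 = 17.08 kHz, appears at 8.34 kHz.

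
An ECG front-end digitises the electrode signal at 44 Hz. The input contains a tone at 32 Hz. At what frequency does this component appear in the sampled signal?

32 Hz > fs/2 = 22 Hz, folds to fs − 32 Hz = 12 Hz.

12 Hz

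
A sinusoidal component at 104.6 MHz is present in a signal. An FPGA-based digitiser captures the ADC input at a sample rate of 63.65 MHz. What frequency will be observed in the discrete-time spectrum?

104.6 MHz mod fs = 40.95 MHz.
40.95 MHz > fs/2 = 31.825 MHz, folds to fs − 40.95 MHz = 22.7 MHz.

22.7 MHz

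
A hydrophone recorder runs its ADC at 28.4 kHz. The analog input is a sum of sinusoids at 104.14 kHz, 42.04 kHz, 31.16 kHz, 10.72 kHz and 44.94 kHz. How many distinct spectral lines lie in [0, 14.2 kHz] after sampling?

5

fs/2 = 14.2 kHz.
104.14 kHz mod fs = 18.94 kHz.
18.94 kHz > fs/2 = 14.2 kHz, folds to fs − 18.94 kHz = 9.46 kHz.
42.04 kHz mod fs = 13.64 kHz.
13.64 kHz ≤ fs/2 = 14.2 kHz, appears at 13.64 kHz.
31.16 kHz mod fs = 2.76 kHz.
2.76 kHz ≤ fs/2 = 14.2 kHz, appears at 2.76 kHz.
10.72 kHz ≤ fs/2 = 14.2 kHz, passes unchanged.
44.94 kHz mod fs = 16.54 kHz.
16.54 kHz > fs/2 = 14.2 kHz, folds to fs − 16.54 kHz = 11.86 kHz.
Distinct values: {2.76 kHz, 9.46 kHz, 10.72 kHz, 11.86 kHz, 13.64 kHz} → 5.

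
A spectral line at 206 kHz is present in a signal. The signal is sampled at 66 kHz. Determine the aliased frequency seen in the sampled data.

8 kHz

206 kHz mod fs = 8 kHz.
8 kHz ≤ fs/2 = 33 kHz, appears at 8 kHz.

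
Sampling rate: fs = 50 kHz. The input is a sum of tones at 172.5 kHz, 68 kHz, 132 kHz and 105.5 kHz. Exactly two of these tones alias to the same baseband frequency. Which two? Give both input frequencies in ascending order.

fs/2 = 25 kHz.
172.5 kHz mod fs = 22.5 kHz.
22.5 kHz ≤ fs/2 = 25 kHz, appears at 22.5 kHz.
68 kHz mod fs = 18 kHz.
18 kHz ≤ fs/2 = 25 kHz, appears at 18 kHz.
132 kHz mod fs = 32 kHz.
32 kHz > fs/2 = 25 kHz, folds to fs − 32 kHz = 18 kHz.
105.5 kHz mod fs = 5.5 kHz.
5.5 kHz ≤ fs/2 = 25 kHz, appears at 5.5 kHz.
68 kHz and 132 kHz both map to 18 kHz.

68 kHz, 132 kHz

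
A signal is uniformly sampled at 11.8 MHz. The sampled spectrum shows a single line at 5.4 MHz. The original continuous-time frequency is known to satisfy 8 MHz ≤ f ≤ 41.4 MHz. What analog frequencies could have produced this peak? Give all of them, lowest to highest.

Frequencies that alias to 5.4 MHz are k·fs ± 5.4 MHz for integer k ≥ 0.
k=0: 5.4 MHz.
k=1: 6.4 MHz, 17.2 MHz.
k=2: 18.2 MHz, 29 MHz.
k=3: 30 MHz, 40.8 MHz.
k=4: 41.8 MHz, 52.6 MHz.
Within [8 MHz, 41.4 MHz]: 17.2 MHz, 18.2 MHz, 29 MHz, 30 MHz, 40.8 MHz.

17.2 MHz, 18.2 MHz, 29 MHz, 30 MHz, 40.8 MHz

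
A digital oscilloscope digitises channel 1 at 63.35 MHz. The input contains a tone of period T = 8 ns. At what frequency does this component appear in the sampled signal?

T = 8 ns → f = 1/T = 125 MHz.
125 MHz mod fs = 61.65 MHz.
61.65 MHz > fs/2 = 31.675 MHz, folds to fs − 61.65 MHz = 1.7 MHz.

1.7 MHz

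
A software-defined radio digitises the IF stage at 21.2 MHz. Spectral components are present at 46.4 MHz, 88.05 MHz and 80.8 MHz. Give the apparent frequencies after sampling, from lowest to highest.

3.25 MHz, 4 MHz

fs/2 = 10.6 MHz.
46.4 MHz mod fs = 4 MHz.
4 MHz ≤ fs/2 = 10.6 MHz, appears at 4 MHz.
88.05 MHz mod fs = 3.25 MHz.
3.25 MHz ≤ fs/2 = 10.6 MHz, appears at 3.25 MHz.
80.8 MHz mod fs = 17.2 MHz.
17.2 MHz > fs/2 = 10.6 MHz, folds to fs − 17.2 MHz = 4 MHz.
Distinct values: {3.25 MHz, 4 MHz}.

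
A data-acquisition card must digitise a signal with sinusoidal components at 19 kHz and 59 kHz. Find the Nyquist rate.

Highest-frequency component: 59 kHz.
Nyquist rate = 2 × 59 kHz = 118 kHz.

118 kHz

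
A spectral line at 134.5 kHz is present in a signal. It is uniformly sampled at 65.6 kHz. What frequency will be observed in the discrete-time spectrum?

3.3 kHz

134.5 kHz mod fs = 3.3 kHz.
3.3 kHz ≤ fs/2 = 32.8 kHz, appears at 3.3 kHz.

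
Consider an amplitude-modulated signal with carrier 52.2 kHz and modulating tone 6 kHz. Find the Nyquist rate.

116.4 kHz

AM sidebands sit at fc ± fm = 46.2 kHz and 58.2 kHz.
Highest-frequency component: 58.2 kHz.
Nyquist rate = 2 × 58.2 kHz = 116.4 kHz.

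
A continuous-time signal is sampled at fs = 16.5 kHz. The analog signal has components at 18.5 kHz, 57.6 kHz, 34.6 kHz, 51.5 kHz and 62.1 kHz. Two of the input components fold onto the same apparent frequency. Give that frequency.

fs/2 = 8.25 kHz.
18.5 kHz mod fs = 2 kHz.
2 kHz ≤ fs/2 = 8.25 kHz, appears at 2 kHz.
57.6 kHz mod fs = 8.1 kHz.
8.1 kHz ≤ fs/2 = 8.25 kHz, appears at 8.1 kHz.
34.6 kHz mod fs = 1.6 kHz.
1.6 kHz ≤ fs/2 = 8.25 kHz, appears at 1.6 kHz.
51.5 kHz mod fs = 2 kHz.
2 kHz ≤ fs/2 = 8.25 kHz, appears at 2 kHz.
62.1 kHz mod fs = 12.6 kHz.
12.6 kHz > fs/2 = 8.25 kHz, folds to fs − 12.6 kHz = 3.9 kHz.
18.5 kHz and 51.5 kHz both map to 2 kHz.

2 kHz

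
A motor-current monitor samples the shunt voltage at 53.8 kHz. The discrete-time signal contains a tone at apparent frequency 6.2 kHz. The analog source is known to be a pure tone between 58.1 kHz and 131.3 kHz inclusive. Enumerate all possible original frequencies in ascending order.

Frequencies that alias to 6.2 kHz are k·fs ± 6.2 kHz for integer k ≥ 0.
k=0: 6.2 kHz.
k=1: 47.6 kHz, 60 kHz.
k=2: 101.4 kHz, 113.8 kHz.
k=3: 155.2 kHz, 167.6 kHz.
Within [58.1 kHz, 131.3 kHz]: 60 kHz, 101.4 kHz, 113.8 kHz.

60 kHz, 101.4 kHz, 113.8 kHz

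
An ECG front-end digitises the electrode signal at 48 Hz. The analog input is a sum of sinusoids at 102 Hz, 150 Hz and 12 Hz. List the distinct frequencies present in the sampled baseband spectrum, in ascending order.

6 Hz, 12 Hz

fs/2 = 24 Hz.
102 Hz mod fs = 6 Hz.
6 Hz ≤ fs/2 = 24 Hz, appears at 6 Hz.
150 Hz mod fs = 6 Hz.
6 Hz ≤ fs/2 = 24 Hz, appears at 6 Hz.
12 Hz ≤ fs/2 = 24 Hz, passes unchanged.
Distinct values: {6 Hz, 12 Hz}.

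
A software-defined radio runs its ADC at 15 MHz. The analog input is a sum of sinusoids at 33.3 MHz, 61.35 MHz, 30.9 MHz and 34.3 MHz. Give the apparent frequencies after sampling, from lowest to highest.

fs/2 = 7.5 MHz.
33.3 MHz mod fs = 3.3 MHz.
3.3 MHz ≤ fs/2 = 7.5 MHz, appears at 3.3 MHz.
61.35 MHz mod fs = 1.35 MHz.
1.35 MHz ≤ fs/2 = 7.5 MHz, appears at 1.35 MHz.
30.9 MHz mod fs = 0.9 MHz.
0.9 MHz ≤ fs/2 = 7.5 MHz, appears at 0.9 MHz.
34.3 MHz mod fs = 4.3 MHz.
4.3 MHz ≤ fs/2 = 7.5 MHz, appears at 4.3 MHz.
Distinct values: {0.9 MHz, 1.35 MHz, 3.3 MHz, 4.3 MHz}.

0.9 MHz, 1.35 MHz, 3.3 MHz, 4.3 MHz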